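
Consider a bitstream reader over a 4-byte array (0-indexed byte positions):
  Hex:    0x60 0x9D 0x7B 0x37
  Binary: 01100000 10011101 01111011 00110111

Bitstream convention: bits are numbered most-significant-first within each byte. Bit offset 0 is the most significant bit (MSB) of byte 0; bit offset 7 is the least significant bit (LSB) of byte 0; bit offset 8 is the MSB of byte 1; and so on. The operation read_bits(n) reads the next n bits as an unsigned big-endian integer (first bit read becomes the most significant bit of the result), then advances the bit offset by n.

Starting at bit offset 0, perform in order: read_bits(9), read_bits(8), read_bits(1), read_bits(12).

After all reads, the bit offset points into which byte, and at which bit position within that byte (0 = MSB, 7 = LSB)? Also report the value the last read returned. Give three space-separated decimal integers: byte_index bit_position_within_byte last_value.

Answer: 3 6 3789

Derivation:
Read 1: bits[0:9] width=9 -> value=193 (bin 011000001); offset now 9 = byte 1 bit 1; 23 bits remain
Read 2: bits[9:17] width=8 -> value=58 (bin 00111010); offset now 17 = byte 2 bit 1; 15 bits remain
Read 3: bits[17:18] width=1 -> value=1 (bin 1); offset now 18 = byte 2 bit 2; 14 bits remain
Read 4: bits[18:30] width=12 -> value=3789 (bin 111011001101); offset now 30 = byte 3 bit 6; 2 bits remain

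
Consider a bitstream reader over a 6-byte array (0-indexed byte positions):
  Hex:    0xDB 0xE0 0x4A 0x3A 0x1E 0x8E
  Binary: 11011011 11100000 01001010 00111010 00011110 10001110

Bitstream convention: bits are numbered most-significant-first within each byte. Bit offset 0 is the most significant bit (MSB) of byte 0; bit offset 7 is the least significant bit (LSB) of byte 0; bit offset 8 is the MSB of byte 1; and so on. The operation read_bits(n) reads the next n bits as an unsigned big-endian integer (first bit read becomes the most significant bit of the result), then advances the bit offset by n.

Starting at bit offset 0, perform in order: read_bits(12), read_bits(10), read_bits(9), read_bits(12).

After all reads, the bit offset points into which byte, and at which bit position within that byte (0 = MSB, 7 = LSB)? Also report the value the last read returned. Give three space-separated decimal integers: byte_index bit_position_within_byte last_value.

Answer: 5 3 244

Derivation:
Read 1: bits[0:12] width=12 -> value=3518 (bin 110110111110); offset now 12 = byte 1 bit 4; 36 bits remain
Read 2: bits[12:22] width=10 -> value=18 (bin 0000010010); offset now 22 = byte 2 bit 6; 26 bits remain
Read 3: bits[22:31] width=9 -> value=285 (bin 100011101); offset now 31 = byte 3 bit 7; 17 bits remain
Read 4: bits[31:43] width=12 -> value=244 (bin 000011110100); offset now 43 = byte 5 bit 3; 5 bits remain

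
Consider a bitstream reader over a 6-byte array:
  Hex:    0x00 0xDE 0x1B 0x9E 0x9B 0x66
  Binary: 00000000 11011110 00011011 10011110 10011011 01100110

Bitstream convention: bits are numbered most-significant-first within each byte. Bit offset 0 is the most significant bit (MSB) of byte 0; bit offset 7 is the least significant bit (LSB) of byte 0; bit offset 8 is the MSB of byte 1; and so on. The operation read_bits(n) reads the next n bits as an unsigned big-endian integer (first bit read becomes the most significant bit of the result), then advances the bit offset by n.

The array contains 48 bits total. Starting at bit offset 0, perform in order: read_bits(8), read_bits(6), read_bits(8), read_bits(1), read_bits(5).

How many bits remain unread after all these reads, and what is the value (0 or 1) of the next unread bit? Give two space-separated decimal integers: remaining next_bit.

Read 1: bits[0:8] width=8 -> value=0 (bin 00000000); offset now 8 = byte 1 bit 0; 40 bits remain
Read 2: bits[8:14] width=6 -> value=55 (bin 110111); offset now 14 = byte 1 bit 6; 34 bits remain
Read 3: bits[14:22] width=8 -> value=134 (bin 10000110); offset now 22 = byte 2 bit 6; 26 bits remain
Read 4: bits[22:23] width=1 -> value=1 (bin 1); offset now 23 = byte 2 bit 7; 25 bits remain
Read 5: bits[23:28] width=5 -> value=25 (bin 11001); offset now 28 = byte 3 bit 4; 20 bits remain

Answer: 20 1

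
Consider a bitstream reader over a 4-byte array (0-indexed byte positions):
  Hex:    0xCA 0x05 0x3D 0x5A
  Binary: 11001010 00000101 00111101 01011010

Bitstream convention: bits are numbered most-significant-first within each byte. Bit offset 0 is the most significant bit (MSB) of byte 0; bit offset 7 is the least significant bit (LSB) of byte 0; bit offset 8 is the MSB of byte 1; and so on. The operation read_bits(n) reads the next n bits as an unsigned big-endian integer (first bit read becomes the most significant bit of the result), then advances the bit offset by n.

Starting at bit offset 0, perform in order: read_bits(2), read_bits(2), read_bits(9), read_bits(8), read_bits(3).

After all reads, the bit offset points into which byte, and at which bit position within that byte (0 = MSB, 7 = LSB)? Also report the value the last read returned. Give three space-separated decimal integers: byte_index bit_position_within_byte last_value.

Read 1: bits[0:2] width=2 -> value=3 (bin 11); offset now 2 = byte 0 bit 2; 30 bits remain
Read 2: bits[2:4] width=2 -> value=0 (bin 00); offset now 4 = byte 0 bit 4; 28 bits remain
Read 3: bits[4:13] width=9 -> value=320 (bin 101000000); offset now 13 = byte 1 bit 5; 19 bits remain
Read 4: bits[13:21] width=8 -> value=167 (bin 10100111); offset now 21 = byte 2 bit 5; 11 bits remain
Read 5: bits[21:24] width=3 -> value=5 (bin 101); offset now 24 = byte 3 bit 0; 8 bits remain

Answer: 3 0 5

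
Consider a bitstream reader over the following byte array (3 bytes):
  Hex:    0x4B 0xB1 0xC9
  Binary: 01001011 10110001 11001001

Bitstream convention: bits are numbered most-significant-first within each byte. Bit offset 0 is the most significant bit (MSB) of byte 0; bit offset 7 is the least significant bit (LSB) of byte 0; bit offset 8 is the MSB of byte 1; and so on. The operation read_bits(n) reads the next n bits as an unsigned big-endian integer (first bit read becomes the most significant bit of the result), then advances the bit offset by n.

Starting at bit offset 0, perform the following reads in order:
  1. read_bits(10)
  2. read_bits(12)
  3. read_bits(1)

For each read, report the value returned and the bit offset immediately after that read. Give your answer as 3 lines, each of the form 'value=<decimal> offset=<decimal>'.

Read 1: bits[0:10] width=10 -> value=302 (bin 0100101110); offset now 10 = byte 1 bit 2; 14 bits remain
Read 2: bits[10:22] width=12 -> value=3186 (bin 110001110010); offset now 22 = byte 2 bit 6; 2 bits remain
Read 3: bits[22:23] width=1 -> value=0 (bin 0); offset now 23 = byte 2 bit 7; 1 bits remain

Answer: value=302 offset=10
value=3186 offset=22
value=0 offset=23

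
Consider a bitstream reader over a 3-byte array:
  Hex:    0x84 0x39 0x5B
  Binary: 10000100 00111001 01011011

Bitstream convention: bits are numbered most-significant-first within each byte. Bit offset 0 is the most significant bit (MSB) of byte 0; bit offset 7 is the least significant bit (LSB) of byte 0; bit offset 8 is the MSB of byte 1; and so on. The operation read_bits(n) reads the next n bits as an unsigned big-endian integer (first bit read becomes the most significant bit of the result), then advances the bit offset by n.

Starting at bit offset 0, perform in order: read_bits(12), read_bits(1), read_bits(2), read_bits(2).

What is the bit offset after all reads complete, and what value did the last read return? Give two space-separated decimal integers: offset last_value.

Answer: 17 2

Derivation:
Read 1: bits[0:12] width=12 -> value=2115 (bin 100001000011); offset now 12 = byte 1 bit 4; 12 bits remain
Read 2: bits[12:13] width=1 -> value=1 (bin 1); offset now 13 = byte 1 bit 5; 11 bits remain
Read 3: bits[13:15] width=2 -> value=0 (bin 00); offset now 15 = byte 1 bit 7; 9 bits remain
Read 4: bits[15:17] width=2 -> value=2 (bin 10); offset now 17 = byte 2 bit 1; 7 bits remain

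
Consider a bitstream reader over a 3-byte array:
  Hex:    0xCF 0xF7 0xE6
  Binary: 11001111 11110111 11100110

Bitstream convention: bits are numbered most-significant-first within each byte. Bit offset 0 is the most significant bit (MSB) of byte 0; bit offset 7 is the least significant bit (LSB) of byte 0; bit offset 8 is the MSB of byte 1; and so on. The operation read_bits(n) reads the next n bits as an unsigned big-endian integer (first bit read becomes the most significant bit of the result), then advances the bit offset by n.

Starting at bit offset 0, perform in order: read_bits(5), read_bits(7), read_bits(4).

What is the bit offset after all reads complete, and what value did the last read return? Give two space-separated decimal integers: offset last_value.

Read 1: bits[0:5] width=5 -> value=25 (bin 11001); offset now 5 = byte 0 bit 5; 19 bits remain
Read 2: bits[5:12] width=7 -> value=127 (bin 1111111); offset now 12 = byte 1 bit 4; 12 bits remain
Read 3: bits[12:16] width=4 -> value=7 (bin 0111); offset now 16 = byte 2 bit 0; 8 bits remain

Answer: 16 7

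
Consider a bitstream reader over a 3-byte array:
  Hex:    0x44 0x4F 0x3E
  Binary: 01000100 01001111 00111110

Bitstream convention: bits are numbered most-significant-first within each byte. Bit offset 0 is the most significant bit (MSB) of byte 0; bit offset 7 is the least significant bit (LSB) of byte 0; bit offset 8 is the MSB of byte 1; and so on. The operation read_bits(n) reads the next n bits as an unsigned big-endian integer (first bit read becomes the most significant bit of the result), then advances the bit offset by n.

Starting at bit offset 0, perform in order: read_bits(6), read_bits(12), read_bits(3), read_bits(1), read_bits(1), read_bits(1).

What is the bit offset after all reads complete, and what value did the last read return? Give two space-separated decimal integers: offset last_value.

Answer: 24 0

Derivation:
Read 1: bits[0:6] width=6 -> value=17 (bin 010001); offset now 6 = byte 0 bit 6; 18 bits remain
Read 2: bits[6:18] width=12 -> value=316 (bin 000100111100); offset now 18 = byte 2 bit 2; 6 bits remain
Read 3: bits[18:21] width=3 -> value=7 (bin 111); offset now 21 = byte 2 bit 5; 3 bits remain
Read 4: bits[21:22] width=1 -> value=1 (bin 1); offset now 22 = byte 2 bit 6; 2 bits remain
Read 5: bits[22:23] width=1 -> value=1 (bin 1); offset now 23 = byte 2 bit 7; 1 bits remain
Read 6: bits[23:24] width=1 -> value=0 (bin 0); offset now 24 = byte 3 bit 0; 0 bits remain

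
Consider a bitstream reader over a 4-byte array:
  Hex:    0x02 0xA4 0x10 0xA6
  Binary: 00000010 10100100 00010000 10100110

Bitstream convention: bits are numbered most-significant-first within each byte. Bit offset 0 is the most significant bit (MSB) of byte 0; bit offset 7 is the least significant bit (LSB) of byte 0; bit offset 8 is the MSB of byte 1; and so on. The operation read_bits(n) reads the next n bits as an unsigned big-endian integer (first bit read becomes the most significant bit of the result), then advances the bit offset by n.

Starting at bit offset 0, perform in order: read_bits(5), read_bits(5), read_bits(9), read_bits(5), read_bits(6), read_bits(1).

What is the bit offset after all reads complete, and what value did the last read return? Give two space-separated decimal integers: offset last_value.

Answer: 31 1

Derivation:
Read 1: bits[0:5] width=5 -> value=0 (bin 00000); offset now 5 = byte 0 bit 5; 27 bits remain
Read 2: bits[5:10] width=5 -> value=10 (bin 01010); offset now 10 = byte 1 bit 2; 22 bits remain
Read 3: bits[10:19] width=9 -> value=288 (bin 100100000); offset now 19 = byte 2 bit 3; 13 bits remain
Read 4: bits[19:24] width=5 -> value=16 (bin 10000); offset now 24 = byte 3 bit 0; 8 bits remain
Read 5: bits[24:30] width=6 -> value=41 (bin 101001); offset now 30 = byte 3 bit 6; 2 bits remain
Read 6: bits[30:31] width=1 -> value=1 (bin 1); offset now 31 = byte 3 bit 7; 1 bits remain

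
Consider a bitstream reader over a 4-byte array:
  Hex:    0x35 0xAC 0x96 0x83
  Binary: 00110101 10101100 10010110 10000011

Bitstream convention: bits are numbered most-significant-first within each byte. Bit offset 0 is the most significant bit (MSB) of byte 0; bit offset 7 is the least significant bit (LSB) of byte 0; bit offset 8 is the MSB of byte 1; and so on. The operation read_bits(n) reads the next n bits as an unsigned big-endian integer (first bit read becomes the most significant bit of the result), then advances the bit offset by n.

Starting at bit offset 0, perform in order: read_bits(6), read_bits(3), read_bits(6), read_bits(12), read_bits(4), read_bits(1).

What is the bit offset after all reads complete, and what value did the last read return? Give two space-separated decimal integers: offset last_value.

Read 1: bits[0:6] width=6 -> value=13 (bin 001101); offset now 6 = byte 0 bit 6; 26 bits remain
Read 2: bits[6:9] width=3 -> value=3 (bin 011); offset now 9 = byte 1 bit 1; 23 bits remain
Read 3: bits[9:15] width=6 -> value=22 (bin 010110); offset now 15 = byte 1 bit 7; 17 bits remain
Read 4: bits[15:27] width=12 -> value=1204 (bin 010010110100); offset now 27 = byte 3 bit 3; 5 bits remain
Read 5: bits[27:31] width=4 -> value=1 (bin 0001); offset now 31 = byte 3 bit 7; 1 bits remain
Read 6: bits[31:32] width=1 -> value=1 (bin 1); offset now 32 = byte 4 bit 0; 0 bits remain

Answer: 32 1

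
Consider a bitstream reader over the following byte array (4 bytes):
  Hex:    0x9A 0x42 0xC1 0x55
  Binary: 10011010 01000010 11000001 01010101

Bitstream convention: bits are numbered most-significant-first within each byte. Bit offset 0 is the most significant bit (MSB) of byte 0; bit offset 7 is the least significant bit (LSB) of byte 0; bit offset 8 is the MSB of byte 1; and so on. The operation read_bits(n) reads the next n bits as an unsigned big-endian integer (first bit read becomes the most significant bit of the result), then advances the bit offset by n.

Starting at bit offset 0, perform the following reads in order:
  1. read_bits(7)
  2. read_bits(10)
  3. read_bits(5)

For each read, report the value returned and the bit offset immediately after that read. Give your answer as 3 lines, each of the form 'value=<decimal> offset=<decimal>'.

Read 1: bits[0:7] width=7 -> value=77 (bin 1001101); offset now 7 = byte 0 bit 7; 25 bits remain
Read 2: bits[7:17] width=10 -> value=133 (bin 0010000101); offset now 17 = byte 2 bit 1; 15 bits remain
Read 3: bits[17:22] width=5 -> value=16 (bin 10000); offset now 22 = byte 2 bit 6; 10 bits remain

Answer: value=77 offset=7
value=133 offset=17
value=16 offset=22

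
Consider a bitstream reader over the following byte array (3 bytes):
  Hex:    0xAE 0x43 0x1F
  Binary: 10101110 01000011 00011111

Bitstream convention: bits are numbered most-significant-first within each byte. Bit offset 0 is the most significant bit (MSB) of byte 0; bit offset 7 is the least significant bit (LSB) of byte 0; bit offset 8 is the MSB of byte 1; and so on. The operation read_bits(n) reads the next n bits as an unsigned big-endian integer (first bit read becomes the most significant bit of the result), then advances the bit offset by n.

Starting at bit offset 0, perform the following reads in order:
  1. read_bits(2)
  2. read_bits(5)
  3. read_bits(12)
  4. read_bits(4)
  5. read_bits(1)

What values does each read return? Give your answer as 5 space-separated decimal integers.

Read 1: bits[0:2] width=2 -> value=2 (bin 10); offset now 2 = byte 0 bit 2; 22 bits remain
Read 2: bits[2:7] width=5 -> value=23 (bin 10111); offset now 7 = byte 0 bit 7; 17 bits remain
Read 3: bits[7:19] width=12 -> value=536 (bin 001000011000); offset now 19 = byte 2 bit 3; 5 bits remain
Read 4: bits[19:23] width=4 -> value=15 (bin 1111); offset now 23 = byte 2 bit 7; 1 bits remain
Read 5: bits[23:24] width=1 -> value=1 (bin 1); offset now 24 = byte 3 bit 0; 0 bits remain

Answer: 2 23 536 15 1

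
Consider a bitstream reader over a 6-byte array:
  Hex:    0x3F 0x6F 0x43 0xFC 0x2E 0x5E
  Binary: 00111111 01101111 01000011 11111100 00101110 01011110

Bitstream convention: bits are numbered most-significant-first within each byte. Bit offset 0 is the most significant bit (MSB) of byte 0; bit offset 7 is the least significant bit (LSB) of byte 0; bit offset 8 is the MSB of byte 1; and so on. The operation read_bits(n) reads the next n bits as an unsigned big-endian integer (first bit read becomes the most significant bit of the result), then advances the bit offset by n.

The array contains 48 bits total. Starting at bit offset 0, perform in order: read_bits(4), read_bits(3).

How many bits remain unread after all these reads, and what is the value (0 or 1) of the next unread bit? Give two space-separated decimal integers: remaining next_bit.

Answer: 41 1

Derivation:
Read 1: bits[0:4] width=4 -> value=3 (bin 0011); offset now 4 = byte 0 bit 4; 44 bits remain
Read 2: bits[4:7] width=3 -> value=7 (bin 111); offset now 7 = byte 0 bit 7; 41 bits remain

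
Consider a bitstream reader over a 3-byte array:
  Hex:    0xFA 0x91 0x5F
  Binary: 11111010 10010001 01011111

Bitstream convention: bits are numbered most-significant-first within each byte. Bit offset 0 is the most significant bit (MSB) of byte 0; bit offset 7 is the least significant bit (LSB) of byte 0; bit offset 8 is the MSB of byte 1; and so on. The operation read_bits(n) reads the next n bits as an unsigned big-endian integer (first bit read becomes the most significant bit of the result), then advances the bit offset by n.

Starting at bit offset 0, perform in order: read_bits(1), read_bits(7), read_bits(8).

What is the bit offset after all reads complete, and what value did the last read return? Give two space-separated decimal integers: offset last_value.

Answer: 16 145

Derivation:
Read 1: bits[0:1] width=1 -> value=1 (bin 1); offset now 1 = byte 0 bit 1; 23 bits remain
Read 2: bits[1:8] width=7 -> value=122 (bin 1111010); offset now 8 = byte 1 bit 0; 16 bits remain
Read 3: bits[8:16] width=8 -> value=145 (bin 10010001); offset now 16 = byte 2 bit 0; 8 bits remain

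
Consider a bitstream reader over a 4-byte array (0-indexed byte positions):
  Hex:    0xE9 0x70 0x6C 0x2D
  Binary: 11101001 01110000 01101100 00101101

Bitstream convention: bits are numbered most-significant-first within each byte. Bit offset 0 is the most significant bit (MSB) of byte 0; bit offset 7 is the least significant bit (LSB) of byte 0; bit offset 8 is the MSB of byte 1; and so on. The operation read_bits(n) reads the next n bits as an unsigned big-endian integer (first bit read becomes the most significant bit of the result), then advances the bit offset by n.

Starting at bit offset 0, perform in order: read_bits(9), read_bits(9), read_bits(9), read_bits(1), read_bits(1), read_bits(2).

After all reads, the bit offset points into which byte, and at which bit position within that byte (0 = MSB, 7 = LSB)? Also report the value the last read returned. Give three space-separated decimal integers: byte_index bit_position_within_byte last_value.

Answer: 3 7 2

Derivation:
Read 1: bits[0:9] width=9 -> value=466 (bin 111010010); offset now 9 = byte 1 bit 1; 23 bits remain
Read 2: bits[9:18] width=9 -> value=449 (bin 111000001); offset now 18 = byte 2 bit 2; 14 bits remain
Read 3: bits[18:27] width=9 -> value=353 (bin 101100001); offset now 27 = byte 3 bit 3; 5 bits remain
Read 4: bits[27:28] width=1 -> value=0 (bin 0); offset now 28 = byte 3 bit 4; 4 bits remain
Read 5: bits[28:29] width=1 -> value=1 (bin 1); offset now 29 = byte 3 bit 5; 3 bits remain
Read 6: bits[29:31] width=2 -> value=2 (bin 10); offset now 31 = byte 3 bit 7; 1 bits remain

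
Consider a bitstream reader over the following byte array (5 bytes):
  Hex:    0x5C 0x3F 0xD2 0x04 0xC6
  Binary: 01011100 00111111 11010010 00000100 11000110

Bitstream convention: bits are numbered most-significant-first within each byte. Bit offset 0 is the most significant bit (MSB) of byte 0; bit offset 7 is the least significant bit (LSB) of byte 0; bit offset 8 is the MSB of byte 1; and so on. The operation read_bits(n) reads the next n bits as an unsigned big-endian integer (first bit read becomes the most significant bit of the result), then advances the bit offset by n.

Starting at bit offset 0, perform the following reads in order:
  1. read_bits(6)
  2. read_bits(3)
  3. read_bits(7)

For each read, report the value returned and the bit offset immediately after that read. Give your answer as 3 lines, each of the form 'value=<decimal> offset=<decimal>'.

Answer: value=23 offset=6
value=0 offset=9
value=63 offset=16

Derivation:
Read 1: bits[0:6] width=6 -> value=23 (bin 010111); offset now 6 = byte 0 bit 6; 34 bits remain
Read 2: bits[6:9] width=3 -> value=0 (bin 000); offset now 9 = byte 1 bit 1; 31 bits remain
Read 3: bits[9:16] width=7 -> value=63 (bin 0111111); offset now 16 = byte 2 bit 0; 24 bits remain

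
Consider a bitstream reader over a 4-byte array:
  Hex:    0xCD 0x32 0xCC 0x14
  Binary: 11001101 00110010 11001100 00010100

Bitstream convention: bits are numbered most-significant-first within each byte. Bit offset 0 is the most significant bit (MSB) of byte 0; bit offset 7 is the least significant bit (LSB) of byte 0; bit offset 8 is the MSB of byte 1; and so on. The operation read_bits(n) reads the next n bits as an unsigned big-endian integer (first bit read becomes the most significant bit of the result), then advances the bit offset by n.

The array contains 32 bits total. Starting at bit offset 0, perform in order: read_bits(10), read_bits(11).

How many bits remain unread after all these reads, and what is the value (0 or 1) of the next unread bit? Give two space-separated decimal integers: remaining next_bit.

Answer: 11 1

Derivation:
Read 1: bits[0:10] width=10 -> value=820 (bin 1100110100); offset now 10 = byte 1 bit 2; 22 bits remain
Read 2: bits[10:21] width=11 -> value=1625 (bin 11001011001); offset now 21 = byte 2 bit 5; 11 bits remain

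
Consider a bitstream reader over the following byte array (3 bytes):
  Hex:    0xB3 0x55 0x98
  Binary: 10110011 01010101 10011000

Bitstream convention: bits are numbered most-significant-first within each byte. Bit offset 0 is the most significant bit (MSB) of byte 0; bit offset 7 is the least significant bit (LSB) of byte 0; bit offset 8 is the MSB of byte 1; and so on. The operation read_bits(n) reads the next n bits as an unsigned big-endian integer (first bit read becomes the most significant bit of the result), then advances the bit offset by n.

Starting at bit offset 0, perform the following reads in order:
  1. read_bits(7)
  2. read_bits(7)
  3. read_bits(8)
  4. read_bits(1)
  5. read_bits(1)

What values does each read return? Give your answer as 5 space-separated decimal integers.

Read 1: bits[0:7] width=7 -> value=89 (bin 1011001); offset now 7 = byte 0 bit 7; 17 bits remain
Read 2: bits[7:14] width=7 -> value=85 (bin 1010101); offset now 14 = byte 1 bit 6; 10 bits remain
Read 3: bits[14:22] width=8 -> value=102 (bin 01100110); offset now 22 = byte 2 bit 6; 2 bits remain
Read 4: bits[22:23] width=1 -> value=0 (bin 0); offset now 23 = byte 2 bit 7; 1 bits remain
Read 5: bits[23:24] width=1 -> value=0 (bin 0); offset now 24 = byte 3 bit 0; 0 bits remain

Answer: 89 85 102 0 0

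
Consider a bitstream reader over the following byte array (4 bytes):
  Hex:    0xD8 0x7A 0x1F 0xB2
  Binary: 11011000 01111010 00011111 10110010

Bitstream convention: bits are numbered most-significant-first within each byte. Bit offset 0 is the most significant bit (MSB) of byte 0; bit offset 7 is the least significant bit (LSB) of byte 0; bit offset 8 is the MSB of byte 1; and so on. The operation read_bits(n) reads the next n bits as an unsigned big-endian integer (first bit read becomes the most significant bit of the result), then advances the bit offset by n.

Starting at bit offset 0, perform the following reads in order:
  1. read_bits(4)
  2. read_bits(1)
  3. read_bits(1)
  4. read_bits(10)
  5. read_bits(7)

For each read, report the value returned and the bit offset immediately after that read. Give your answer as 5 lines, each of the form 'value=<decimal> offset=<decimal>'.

Read 1: bits[0:4] width=4 -> value=13 (bin 1101); offset now 4 = byte 0 bit 4; 28 bits remain
Read 2: bits[4:5] width=1 -> value=1 (bin 1); offset now 5 = byte 0 bit 5; 27 bits remain
Read 3: bits[5:6] width=1 -> value=0 (bin 0); offset now 6 = byte 0 bit 6; 26 bits remain
Read 4: bits[6:16] width=10 -> value=122 (bin 0001111010); offset now 16 = byte 2 bit 0; 16 bits remain
Read 5: bits[16:23] width=7 -> value=15 (bin 0001111); offset now 23 = byte 2 bit 7; 9 bits remain

Answer: value=13 offset=4
value=1 offset=5
value=0 offset=6
value=122 offset=16
value=15 offset=23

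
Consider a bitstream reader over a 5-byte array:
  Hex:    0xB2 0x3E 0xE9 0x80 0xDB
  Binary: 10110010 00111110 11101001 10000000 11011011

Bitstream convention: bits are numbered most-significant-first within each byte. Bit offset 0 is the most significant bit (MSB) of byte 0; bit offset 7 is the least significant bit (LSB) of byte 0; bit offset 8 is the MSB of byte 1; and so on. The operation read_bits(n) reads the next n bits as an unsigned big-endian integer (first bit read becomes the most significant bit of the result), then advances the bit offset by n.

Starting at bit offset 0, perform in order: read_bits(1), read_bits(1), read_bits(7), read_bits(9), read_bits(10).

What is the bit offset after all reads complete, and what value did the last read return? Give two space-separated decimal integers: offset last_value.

Read 1: bits[0:1] width=1 -> value=1 (bin 1); offset now 1 = byte 0 bit 1; 39 bits remain
Read 2: bits[1:2] width=1 -> value=0 (bin 0); offset now 2 = byte 0 bit 2; 38 bits remain
Read 3: bits[2:9] width=7 -> value=100 (bin 1100100); offset now 9 = byte 1 bit 1; 31 bits remain
Read 4: bits[9:18] width=9 -> value=251 (bin 011111011); offset now 18 = byte 2 bit 2; 22 bits remain
Read 5: bits[18:28] width=10 -> value=664 (bin 1010011000); offset now 28 = byte 3 bit 4; 12 bits remain

Answer: 28 664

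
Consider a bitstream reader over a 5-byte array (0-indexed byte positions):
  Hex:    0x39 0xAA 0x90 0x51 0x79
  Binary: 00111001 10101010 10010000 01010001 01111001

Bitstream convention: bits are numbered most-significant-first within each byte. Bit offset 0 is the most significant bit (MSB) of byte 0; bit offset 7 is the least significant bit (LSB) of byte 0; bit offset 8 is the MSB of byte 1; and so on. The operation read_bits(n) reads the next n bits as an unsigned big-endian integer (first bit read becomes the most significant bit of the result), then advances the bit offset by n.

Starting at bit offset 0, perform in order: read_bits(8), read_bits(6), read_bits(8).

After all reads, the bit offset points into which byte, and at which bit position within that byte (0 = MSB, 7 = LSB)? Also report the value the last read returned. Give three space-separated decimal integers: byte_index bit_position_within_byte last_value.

Read 1: bits[0:8] width=8 -> value=57 (bin 00111001); offset now 8 = byte 1 bit 0; 32 bits remain
Read 2: bits[8:14] width=6 -> value=42 (bin 101010); offset now 14 = byte 1 bit 6; 26 bits remain
Read 3: bits[14:22] width=8 -> value=164 (bin 10100100); offset now 22 = byte 2 bit 6; 18 bits remain

Answer: 2 6 164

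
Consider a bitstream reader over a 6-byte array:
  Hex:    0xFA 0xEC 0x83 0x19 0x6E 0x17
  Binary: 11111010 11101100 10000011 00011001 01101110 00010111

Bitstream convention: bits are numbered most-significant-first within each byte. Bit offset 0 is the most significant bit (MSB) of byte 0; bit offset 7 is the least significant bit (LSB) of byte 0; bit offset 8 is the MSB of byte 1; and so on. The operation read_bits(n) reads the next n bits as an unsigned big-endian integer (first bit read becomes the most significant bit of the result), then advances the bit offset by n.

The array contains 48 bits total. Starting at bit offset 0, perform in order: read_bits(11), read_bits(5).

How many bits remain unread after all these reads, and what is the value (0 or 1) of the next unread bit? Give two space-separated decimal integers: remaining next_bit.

Answer: 32 1

Derivation:
Read 1: bits[0:11] width=11 -> value=2007 (bin 11111010111); offset now 11 = byte 1 bit 3; 37 bits remain
Read 2: bits[11:16] width=5 -> value=12 (bin 01100); offset now 16 = byte 2 bit 0; 32 bits remain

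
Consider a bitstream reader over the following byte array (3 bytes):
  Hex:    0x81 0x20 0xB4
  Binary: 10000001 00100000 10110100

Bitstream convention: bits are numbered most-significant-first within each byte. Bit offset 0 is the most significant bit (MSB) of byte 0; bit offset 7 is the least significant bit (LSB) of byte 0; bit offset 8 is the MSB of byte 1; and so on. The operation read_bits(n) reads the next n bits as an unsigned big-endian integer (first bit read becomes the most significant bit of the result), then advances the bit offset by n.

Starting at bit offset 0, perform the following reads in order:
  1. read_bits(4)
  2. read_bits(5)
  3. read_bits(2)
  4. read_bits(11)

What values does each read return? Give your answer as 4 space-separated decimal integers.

Read 1: bits[0:4] width=4 -> value=8 (bin 1000); offset now 4 = byte 0 bit 4; 20 bits remain
Read 2: bits[4:9] width=5 -> value=2 (bin 00010); offset now 9 = byte 1 bit 1; 15 bits remain
Read 3: bits[9:11] width=2 -> value=1 (bin 01); offset now 11 = byte 1 bit 3; 13 bits remain
Read 4: bits[11:22] width=11 -> value=45 (bin 00000101101); offset now 22 = byte 2 bit 6; 2 bits remain

Answer: 8 2 1 45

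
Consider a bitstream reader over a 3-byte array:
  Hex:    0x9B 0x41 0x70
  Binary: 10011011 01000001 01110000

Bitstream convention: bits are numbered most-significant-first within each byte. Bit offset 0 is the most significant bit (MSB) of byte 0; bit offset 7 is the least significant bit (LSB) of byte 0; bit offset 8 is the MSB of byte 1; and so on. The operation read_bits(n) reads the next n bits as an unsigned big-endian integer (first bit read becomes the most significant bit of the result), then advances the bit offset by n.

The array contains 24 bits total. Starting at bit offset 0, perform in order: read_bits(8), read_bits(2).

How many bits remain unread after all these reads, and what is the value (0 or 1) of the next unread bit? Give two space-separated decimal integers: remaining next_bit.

Read 1: bits[0:8] width=8 -> value=155 (bin 10011011); offset now 8 = byte 1 bit 0; 16 bits remain
Read 2: bits[8:10] width=2 -> value=1 (bin 01); offset now 10 = byte 1 bit 2; 14 bits remain

Answer: 14 0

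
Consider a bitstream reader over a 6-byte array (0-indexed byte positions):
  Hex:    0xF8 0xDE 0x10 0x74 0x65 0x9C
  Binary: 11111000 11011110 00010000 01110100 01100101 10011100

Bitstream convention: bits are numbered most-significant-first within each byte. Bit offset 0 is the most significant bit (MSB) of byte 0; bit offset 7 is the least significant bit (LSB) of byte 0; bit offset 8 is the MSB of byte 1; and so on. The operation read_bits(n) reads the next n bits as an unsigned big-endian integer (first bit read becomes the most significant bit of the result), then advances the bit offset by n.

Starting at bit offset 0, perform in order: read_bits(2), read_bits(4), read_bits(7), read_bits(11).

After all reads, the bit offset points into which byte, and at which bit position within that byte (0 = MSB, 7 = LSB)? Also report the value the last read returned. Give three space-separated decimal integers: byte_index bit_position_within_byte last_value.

Answer: 3 0 1552

Derivation:
Read 1: bits[0:2] width=2 -> value=3 (bin 11); offset now 2 = byte 0 bit 2; 46 bits remain
Read 2: bits[2:6] width=4 -> value=14 (bin 1110); offset now 6 = byte 0 bit 6; 42 bits remain
Read 3: bits[6:13] width=7 -> value=27 (bin 0011011); offset now 13 = byte 1 bit 5; 35 bits remain
Read 4: bits[13:24] width=11 -> value=1552 (bin 11000010000); offset now 24 = byte 3 bit 0; 24 bits remain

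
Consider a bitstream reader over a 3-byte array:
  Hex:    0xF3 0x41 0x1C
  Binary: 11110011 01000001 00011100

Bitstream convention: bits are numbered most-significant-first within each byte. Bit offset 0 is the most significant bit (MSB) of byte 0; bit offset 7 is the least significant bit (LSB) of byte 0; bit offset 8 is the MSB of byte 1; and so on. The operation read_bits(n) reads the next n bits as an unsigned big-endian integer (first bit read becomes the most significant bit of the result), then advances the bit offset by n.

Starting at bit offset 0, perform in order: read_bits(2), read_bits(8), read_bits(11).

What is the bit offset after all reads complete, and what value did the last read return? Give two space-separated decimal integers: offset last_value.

Answer: 21 35

Derivation:
Read 1: bits[0:2] width=2 -> value=3 (bin 11); offset now 2 = byte 0 bit 2; 22 bits remain
Read 2: bits[2:10] width=8 -> value=205 (bin 11001101); offset now 10 = byte 1 bit 2; 14 bits remain
Read 3: bits[10:21] width=11 -> value=35 (bin 00000100011); offset now 21 = byte 2 bit 5; 3 bits remain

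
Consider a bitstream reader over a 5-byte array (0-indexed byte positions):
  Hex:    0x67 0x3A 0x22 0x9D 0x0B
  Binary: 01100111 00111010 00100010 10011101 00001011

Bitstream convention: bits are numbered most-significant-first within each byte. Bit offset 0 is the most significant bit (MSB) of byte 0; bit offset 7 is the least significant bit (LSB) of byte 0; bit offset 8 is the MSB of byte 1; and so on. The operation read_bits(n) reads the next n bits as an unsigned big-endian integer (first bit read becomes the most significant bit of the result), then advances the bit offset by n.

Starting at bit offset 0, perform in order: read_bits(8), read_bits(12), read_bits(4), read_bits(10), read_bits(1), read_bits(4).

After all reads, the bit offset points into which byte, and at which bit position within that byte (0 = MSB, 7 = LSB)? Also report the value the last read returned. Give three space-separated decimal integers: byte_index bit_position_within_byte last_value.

Read 1: bits[0:8] width=8 -> value=103 (bin 01100111); offset now 8 = byte 1 bit 0; 32 bits remain
Read 2: bits[8:20] width=12 -> value=930 (bin 001110100010); offset now 20 = byte 2 bit 4; 20 bits remain
Read 3: bits[20:24] width=4 -> value=2 (bin 0010); offset now 24 = byte 3 bit 0; 16 bits remain
Read 4: bits[24:34] width=10 -> value=628 (bin 1001110100); offset now 34 = byte 4 bit 2; 6 bits remain
Read 5: bits[34:35] width=1 -> value=0 (bin 0); offset now 35 = byte 4 bit 3; 5 bits remain
Read 6: bits[35:39] width=4 -> value=5 (bin 0101); offset now 39 = byte 4 bit 7; 1 bits remain

Answer: 4 7 5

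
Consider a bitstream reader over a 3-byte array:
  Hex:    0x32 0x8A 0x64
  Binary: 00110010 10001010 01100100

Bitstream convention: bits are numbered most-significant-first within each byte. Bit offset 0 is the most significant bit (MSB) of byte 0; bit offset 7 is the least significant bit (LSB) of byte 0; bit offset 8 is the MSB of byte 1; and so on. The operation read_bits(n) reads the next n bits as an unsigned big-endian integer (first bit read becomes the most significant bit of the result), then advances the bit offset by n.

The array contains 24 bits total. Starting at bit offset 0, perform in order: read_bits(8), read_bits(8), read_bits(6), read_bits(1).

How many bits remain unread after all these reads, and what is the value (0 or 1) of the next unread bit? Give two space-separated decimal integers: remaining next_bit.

Read 1: bits[0:8] width=8 -> value=50 (bin 00110010); offset now 8 = byte 1 bit 0; 16 bits remain
Read 2: bits[8:16] width=8 -> value=138 (bin 10001010); offset now 16 = byte 2 bit 0; 8 bits remain
Read 3: bits[16:22] width=6 -> value=25 (bin 011001); offset now 22 = byte 2 bit 6; 2 bits remain
Read 4: bits[22:23] width=1 -> value=0 (bin 0); offset now 23 = byte 2 bit 7; 1 bits remain

Answer: 1 0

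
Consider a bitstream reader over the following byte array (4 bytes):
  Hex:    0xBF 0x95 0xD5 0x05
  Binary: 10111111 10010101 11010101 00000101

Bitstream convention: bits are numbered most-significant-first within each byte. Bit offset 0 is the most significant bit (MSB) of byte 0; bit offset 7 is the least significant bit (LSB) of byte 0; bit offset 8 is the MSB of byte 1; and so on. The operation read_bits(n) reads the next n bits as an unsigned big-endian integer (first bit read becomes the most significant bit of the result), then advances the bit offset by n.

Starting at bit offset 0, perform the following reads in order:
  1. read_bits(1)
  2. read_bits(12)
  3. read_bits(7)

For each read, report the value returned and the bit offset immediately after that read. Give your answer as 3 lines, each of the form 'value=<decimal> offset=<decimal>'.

Read 1: bits[0:1] width=1 -> value=1 (bin 1); offset now 1 = byte 0 bit 1; 31 bits remain
Read 2: bits[1:13] width=12 -> value=2034 (bin 011111110010); offset now 13 = byte 1 bit 5; 19 bits remain
Read 3: bits[13:20] width=7 -> value=93 (bin 1011101); offset now 20 = byte 2 bit 4; 12 bits remain

Answer: value=1 offset=1
value=2034 offset=13
value=93 offset=20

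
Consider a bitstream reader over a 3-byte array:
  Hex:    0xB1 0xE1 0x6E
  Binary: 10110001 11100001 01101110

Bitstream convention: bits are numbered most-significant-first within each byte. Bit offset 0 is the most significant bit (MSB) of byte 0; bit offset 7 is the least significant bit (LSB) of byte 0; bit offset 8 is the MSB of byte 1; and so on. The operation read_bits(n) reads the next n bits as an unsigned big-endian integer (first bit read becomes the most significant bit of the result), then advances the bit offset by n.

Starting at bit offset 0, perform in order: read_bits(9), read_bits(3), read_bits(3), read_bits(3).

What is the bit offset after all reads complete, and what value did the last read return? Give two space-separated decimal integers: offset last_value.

Read 1: bits[0:9] width=9 -> value=355 (bin 101100011); offset now 9 = byte 1 bit 1; 15 bits remain
Read 2: bits[9:12] width=3 -> value=6 (bin 110); offset now 12 = byte 1 bit 4; 12 bits remain
Read 3: bits[12:15] width=3 -> value=0 (bin 000); offset now 15 = byte 1 bit 7; 9 bits remain
Read 4: bits[15:18] width=3 -> value=5 (bin 101); offset now 18 = byte 2 bit 2; 6 bits remain

Answer: 18 5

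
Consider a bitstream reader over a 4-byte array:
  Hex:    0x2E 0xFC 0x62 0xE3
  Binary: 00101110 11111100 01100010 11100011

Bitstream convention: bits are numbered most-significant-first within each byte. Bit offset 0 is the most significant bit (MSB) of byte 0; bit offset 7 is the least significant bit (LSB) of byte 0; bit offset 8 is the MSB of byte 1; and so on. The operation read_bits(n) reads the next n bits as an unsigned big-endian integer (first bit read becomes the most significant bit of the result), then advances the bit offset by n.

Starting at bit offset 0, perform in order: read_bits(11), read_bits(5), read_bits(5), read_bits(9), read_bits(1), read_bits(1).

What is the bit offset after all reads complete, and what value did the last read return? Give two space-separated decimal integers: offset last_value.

Answer: 32 1

Derivation:
Read 1: bits[0:11] width=11 -> value=375 (bin 00101110111); offset now 11 = byte 1 bit 3; 21 bits remain
Read 2: bits[11:16] width=5 -> value=28 (bin 11100); offset now 16 = byte 2 bit 0; 16 bits remain
Read 3: bits[16:21] width=5 -> value=12 (bin 01100); offset now 21 = byte 2 bit 5; 11 bits remain
Read 4: bits[21:30] width=9 -> value=184 (bin 010111000); offset now 30 = byte 3 bit 6; 2 bits remain
Read 5: bits[30:31] width=1 -> value=1 (bin 1); offset now 31 = byte 3 bit 7; 1 bits remain
Read 6: bits[31:32] width=1 -> value=1 (bin 1); offset now 32 = byte 4 bit 0; 0 bits remain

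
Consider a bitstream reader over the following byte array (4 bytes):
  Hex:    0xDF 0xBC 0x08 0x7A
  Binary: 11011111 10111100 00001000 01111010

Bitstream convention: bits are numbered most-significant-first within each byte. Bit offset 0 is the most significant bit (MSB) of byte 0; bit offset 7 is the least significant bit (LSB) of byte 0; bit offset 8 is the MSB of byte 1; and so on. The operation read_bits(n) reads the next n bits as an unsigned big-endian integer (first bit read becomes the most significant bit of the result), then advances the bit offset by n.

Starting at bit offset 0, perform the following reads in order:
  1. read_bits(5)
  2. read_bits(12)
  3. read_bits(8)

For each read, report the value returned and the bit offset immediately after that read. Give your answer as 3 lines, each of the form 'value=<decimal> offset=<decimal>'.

Read 1: bits[0:5] width=5 -> value=27 (bin 11011); offset now 5 = byte 0 bit 5; 27 bits remain
Read 2: bits[5:17] width=12 -> value=3960 (bin 111101111000); offset now 17 = byte 2 bit 1; 15 bits remain
Read 3: bits[17:25] width=8 -> value=16 (bin 00010000); offset now 25 = byte 3 bit 1; 7 bits remain

Answer: value=27 offset=5
value=3960 offset=17
value=16 offset=25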